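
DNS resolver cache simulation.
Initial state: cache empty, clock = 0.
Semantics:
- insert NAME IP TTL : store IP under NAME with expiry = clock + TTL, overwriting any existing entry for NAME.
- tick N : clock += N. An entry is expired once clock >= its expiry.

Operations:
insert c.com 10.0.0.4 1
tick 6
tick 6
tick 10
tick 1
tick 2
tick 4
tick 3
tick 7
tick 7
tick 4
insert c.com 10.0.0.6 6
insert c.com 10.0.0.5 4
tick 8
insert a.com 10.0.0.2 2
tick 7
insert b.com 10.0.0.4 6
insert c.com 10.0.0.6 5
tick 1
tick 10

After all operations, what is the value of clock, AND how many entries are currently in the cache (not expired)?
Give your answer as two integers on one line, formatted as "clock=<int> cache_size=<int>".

Op 1: insert c.com -> 10.0.0.4 (expiry=0+1=1). clock=0
Op 2: tick 6 -> clock=6. purged={c.com}
Op 3: tick 6 -> clock=12.
Op 4: tick 10 -> clock=22.
Op 5: tick 1 -> clock=23.
Op 6: tick 2 -> clock=25.
Op 7: tick 4 -> clock=29.
Op 8: tick 3 -> clock=32.
Op 9: tick 7 -> clock=39.
Op 10: tick 7 -> clock=46.
Op 11: tick 4 -> clock=50.
Op 12: insert c.com -> 10.0.0.6 (expiry=50+6=56). clock=50
Op 13: insert c.com -> 10.0.0.5 (expiry=50+4=54). clock=50
Op 14: tick 8 -> clock=58. purged={c.com}
Op 15: insert a.com -> 10.0.0.2 (expiry=58+2=60). clock=58
Op 16: tick 7 -> clock=65. purged={a.com}
Op 17: insert b.com -> 10.0.0.4 (expiry=65+6=71). clock=65
Op 18: insert c.com -> 10.0.0.6 (expiry=65+5=70). clock=65
Op 19: tick 1 -> clock=66.
Op 20: tick 10 -> clock=76. purged={b.com,c.com}
Final clock = 76
Final cache (unexpired): {} -> size=0

Answer: clock=76 cache_size=0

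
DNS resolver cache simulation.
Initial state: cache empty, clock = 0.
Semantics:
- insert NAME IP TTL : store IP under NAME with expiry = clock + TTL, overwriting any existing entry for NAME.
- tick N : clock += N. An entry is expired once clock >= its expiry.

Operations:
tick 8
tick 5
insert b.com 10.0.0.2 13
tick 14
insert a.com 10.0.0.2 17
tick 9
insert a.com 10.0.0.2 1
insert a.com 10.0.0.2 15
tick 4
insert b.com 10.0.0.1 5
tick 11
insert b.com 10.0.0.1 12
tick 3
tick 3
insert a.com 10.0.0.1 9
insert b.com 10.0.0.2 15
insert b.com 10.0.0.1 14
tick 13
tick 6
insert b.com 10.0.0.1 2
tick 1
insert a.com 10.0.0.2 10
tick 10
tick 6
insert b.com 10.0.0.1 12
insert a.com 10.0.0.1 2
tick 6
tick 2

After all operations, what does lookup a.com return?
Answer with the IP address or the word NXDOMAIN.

Answer: NXDOMAIN

Derivation:
Op 1: tick 8 -> clock=8.
Op 2: tick 5 -> clock=13.
Op 3: insert b.com -> 10.0.0.2 (expiry=13+13=26). clock=13
Op 4: tick 14 -> clock=27. purged={b.com}
Op 5: insert a.com -> 10.0.0.2 (expiry=27+17=44). clock=27
Op 6: tick 9 -> clock=36.
Op 7: insert a.com -> 10.0.0.2 (expiry=36+1=37). clock=36
Op 8: insert a.com -> 10.0.0.2 (expiry=36+15=51). clock=36
Op 9: tick 4 -> clock=40.
Op 10: insert b.com -> 10.0.0.1 (expiry=40+5=45). clock=40
Op 11: tick 11 -> clock=51. purged={a.com,b.com}
Op 12: insert b.com -> 10.0.0.1 (expiry=51+12=63). clock=51
Op 13: tick 3 -> clock=54.
Op 14: tick 3 -> clock=57.
Op 15: insert a.com -> 10.0.0.1 (expiry=57+9=66). clock=57
Op 16: insert b.com -> 10.0.0.2 (expiry=57+15=72). clock=57
Op 17: insert b.com -> 10.0.0.1 (expiry=57+14=71). clock=57
Op 18: tick 13 -> clock=70. purged={a.com}
Op 19: tick 6 -> clock=76. purged={b.com}
Op 20: insert b.com -> 10.0.0.1 (expiry=76+2=78). clock=76
Op 21: tick 1 -> clock=77.
Op 22: insert a.com -> 10.0.0.2 (expiry=77+10=87). clock=77
Op 23: tick 10 -> clock=87. purged={a.com,b.com}
Op 24: tick 6 -> clock=93.
Op 25: insert b.com -> 10.0.0.1 (expiry=93+12=105). clock=93
Op 26: insert a.com -> 10.0.0.1 (expiry=93+2=95). clock=93
Op 27: tick 6 -> clock=99. purged={a.com}
Op 28: tick 2 -> clock=101.
lookup a.com: not in cache (expired or never inserted)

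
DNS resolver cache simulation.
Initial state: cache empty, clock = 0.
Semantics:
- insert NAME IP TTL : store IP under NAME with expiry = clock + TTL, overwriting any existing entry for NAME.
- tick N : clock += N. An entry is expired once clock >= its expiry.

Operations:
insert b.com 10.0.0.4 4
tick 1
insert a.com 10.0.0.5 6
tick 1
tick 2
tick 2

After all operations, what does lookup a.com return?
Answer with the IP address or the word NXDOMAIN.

Op 1: insert b.com -> 10.0.0.4 (expiry=0+4=4). clock=0
Op 2: tick 1 -> clock=1.
Op 3: insert a.com -> 10.0.0.5 (expiry=1+6=7). clock=1
Op 4: tick 1 -> clock=2.
Op 5: tick 2 -> clock=4. purged={b.com}
Op 6: tick 2 -> clock=6.
lookup a.com: present, ip=10.0.0.5 expiry=7 > clock=6

Answer: 10.0.0.5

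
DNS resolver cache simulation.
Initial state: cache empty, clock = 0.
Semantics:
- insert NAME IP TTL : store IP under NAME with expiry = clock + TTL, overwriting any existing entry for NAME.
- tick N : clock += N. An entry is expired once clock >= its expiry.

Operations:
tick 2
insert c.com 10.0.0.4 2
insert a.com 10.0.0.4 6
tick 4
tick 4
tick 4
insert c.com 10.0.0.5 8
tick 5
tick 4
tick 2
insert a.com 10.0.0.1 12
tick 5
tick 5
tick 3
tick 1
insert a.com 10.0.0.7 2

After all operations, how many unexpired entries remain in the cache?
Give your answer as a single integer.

Op 1: tick 2 -> clock=2.
Op 2: insert c.com -> 10.0.0.4 (expiry=2+2=4). clock=2
Op 3: insert a.com -> 10.0.0.4 (expiry=2+6=8). clock=2
Op 4: tick 4 -> clock=6. purged={c.com}
Op 5: tick 4 -> clock=10. purged={a.com}
Op 6: tick 4 -> clock=14.
Op 7: insert c.com -> 10.0.0.5 (expiry=14+8=22). clock=14
Op 8: tick 5 -> clock=19.
Op 9: tick 4 -> clock=23. purged={c.com}
Op 10: tick 2 -> clock=25.
Op 11: insert a.com -> 10.0.0.1 (expiry=25+12=37). clock=25
Op 12: tick 5 -> clock=30.
Op 13: tick 5 -> clock=35.
Op 14: tick 3 -> clock=38. purged={a.com}
Op 15: tick 1 -> clock=39.
Op 16: insert a.com -> 10.0.0.7 (expiry=39+2=41). clock=39
Final cache (unexpired): {a.com} -> size=1

Answer: 1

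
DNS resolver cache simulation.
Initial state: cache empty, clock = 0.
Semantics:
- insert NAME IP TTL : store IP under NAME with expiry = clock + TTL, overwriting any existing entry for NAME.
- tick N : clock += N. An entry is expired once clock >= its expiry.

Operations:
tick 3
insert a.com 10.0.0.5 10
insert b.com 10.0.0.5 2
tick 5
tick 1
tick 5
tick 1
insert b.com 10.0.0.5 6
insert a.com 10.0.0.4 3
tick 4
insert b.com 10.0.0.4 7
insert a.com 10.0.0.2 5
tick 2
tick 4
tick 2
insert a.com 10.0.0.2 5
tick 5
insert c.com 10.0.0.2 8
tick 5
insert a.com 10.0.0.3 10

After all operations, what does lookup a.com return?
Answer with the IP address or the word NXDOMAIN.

Answer: 10.0.0.3

Derivation:
Op 1: tick 3 -> clock=3.
Op 2: insert a.com -> 10.0.0.5 (expiry=3+10=13). clock=3
Op 3: insert b.com -> 10.0.0.5 (expiry=3+2=5). clock=3
Op 4: tick 5 -> clock=8. purged={b.com}
Op 5: tick 1 -> clock=9.
Op 6: tick 5 -> clock=14. purged={a.com}
Op 7: tick 1 -> clock=15.
Op 8: insert b.com -> 10.0.0.5 (expiry=15+6=21). clock=15
Op 9: insert a.com -> 10.0.0.4 (expiry=15+3=18). clock=15
Op 10: tick 4 -> clock=19. purged={a.com}
Op 11: insert b.com -> 10.0.0.4 (expiry=19+7=26). clock=19
Op 12: insert a.com -> 10.0.0.2 (expiry=19+5=24). clock=19
Op 13: tick 2 -> clock=21.
Op 14: tick 4 -> clock=25. purged={a.com}
Op 15: tick 2 -> clock=27. purged={b.com}
Op 16: insert a.com -> 10.0.0.2 (expiry=27+5=32). clock=27
Op 17: tick 5 -> clock=32. purged={a.com}
Op 18: insert c.com -> 10.0.0.2 (expiry=32+8=40). clock=32
Op 19: tick 5 -> clock=37.
Op 20: insert a.com -> 10.0.0.3 (expiry=37+10=47). clock=37
lookup a.com: present, ip=10.0.0.3 expiry=47 > clock=37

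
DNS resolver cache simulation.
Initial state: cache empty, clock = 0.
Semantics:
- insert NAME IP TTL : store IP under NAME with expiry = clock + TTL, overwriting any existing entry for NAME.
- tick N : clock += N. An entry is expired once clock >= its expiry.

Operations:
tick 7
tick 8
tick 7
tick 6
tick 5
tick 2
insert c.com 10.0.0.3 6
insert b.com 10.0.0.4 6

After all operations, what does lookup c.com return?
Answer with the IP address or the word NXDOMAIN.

Op 1: tick 7 -> clock=7.
Op 2: tick 8 -> clock=15.
Op 3: tick 7 -> clock=22.
Op 4: tick 6 -> clock=28.
Op 5: tick 5 -> clock=33.
Op 6: tick 2 -> clock=35.
Op 7: insert c.com -> 10.0.0.3 (expiry=35+6=41). clock=35
Op 8: insert b.com -> 10.0.0.4 (expiry=35+6=41). clock=35
lookup c.com: present, ip=10.0.0.3 expiry=41 > clock=35

Answer: 10.0.0.3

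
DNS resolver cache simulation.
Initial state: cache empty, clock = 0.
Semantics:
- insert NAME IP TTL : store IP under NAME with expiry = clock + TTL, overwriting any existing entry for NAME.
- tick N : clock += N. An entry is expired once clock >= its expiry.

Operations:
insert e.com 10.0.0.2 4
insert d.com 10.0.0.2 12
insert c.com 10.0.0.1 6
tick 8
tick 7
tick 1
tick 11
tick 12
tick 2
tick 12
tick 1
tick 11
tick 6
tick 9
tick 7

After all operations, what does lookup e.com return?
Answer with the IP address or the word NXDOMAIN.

Answer: NXDOMAIN

Derivation:
Op 1: insert e.com -> 10.0.0.2 (expiry=0+4=4). clock=0
Op 2: insert d.com -> 10.0.0.2 (expiry=0+12=12). clock=0
Op 3: insert c.com -> 10.0.0.1 (expiry=0+6=6). clock=0
Op 4: tick 8 -> clock=8. purged={c.com,e.com}
Op 5: tick 7 -> clock=15. purged={d.com}
Op 6: tick 1 -> clock=16.
Op 7: tick 11 -> clock=27.
Op 8: tick 12 -> clock=39.
Op 9: tick 2 -> clock=41.
Op 10: tick 12 -> clock=53.
Op 11: tick 1 -> clock=54.
Op 12: tick 11 -> clock=65.
Op 13: tick 6 -> clock=71.
Op 14: tick 9 -> clock=80.
Op 15: tick 7 -> clock=87.
lookup e.com: not in cache (expired or never inserted)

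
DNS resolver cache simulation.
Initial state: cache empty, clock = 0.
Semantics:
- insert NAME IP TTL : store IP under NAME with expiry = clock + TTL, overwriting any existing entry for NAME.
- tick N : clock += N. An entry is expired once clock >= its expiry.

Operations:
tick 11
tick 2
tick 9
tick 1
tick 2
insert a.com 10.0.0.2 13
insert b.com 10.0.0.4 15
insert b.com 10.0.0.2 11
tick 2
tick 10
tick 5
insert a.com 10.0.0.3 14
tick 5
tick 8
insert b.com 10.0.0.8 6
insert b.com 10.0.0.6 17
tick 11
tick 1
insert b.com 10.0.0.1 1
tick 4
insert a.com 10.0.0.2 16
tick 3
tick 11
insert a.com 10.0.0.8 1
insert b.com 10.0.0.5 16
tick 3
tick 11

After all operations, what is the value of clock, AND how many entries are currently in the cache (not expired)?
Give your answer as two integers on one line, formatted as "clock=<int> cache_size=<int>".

Op 1: tick 11 -> clock=11.
Op 2: tick 2 -> clock=13.
Op 3: tick 9 -> clock=22.
Op 4: tick 1 -> clock=23.
Op 5: tick 2 -> clock=25.
Op 6: insert a.com -> 10.0.0.2 (expiry=25+13=38). clock=25
Op 7: insert b.com -> 10.0.0.4 (expiry=25+15=40). clock=25
Op 8: insert b.com -> 10.0.0.2 (expiry=25+11=36). clock=25
Op 9: tick 2 -> clock=27.
Op 10: tick 10 -> clock=37. purged={b.com}
Op 11: tick 5 -> clock=42. purged={a.com}
Op 12: insert a.com -> 10.0.0.3 (expiry=42+14=56). clock=42
Op 13: tick 5 -> clock=47.
Op 14: tick 8 -> clock=55.
Op 15: insert b.com -> 10.0.0.8 (expiry=55+6=61). clock=55
Op 16: insert b.com -> 10.0.0.6 (expiry=55+17=72). clock=55
Op 17: tick 11 -> clock=66. purged={a.com}
Op 18: tick 1 -> clock=67.
Op 19: insert b.com -> 10.0.0.1 (expiry=67+1=68). clock=67
Op 20: tick 4 -> clock=71. purged={b.com}
Op 21: insert a.com -> 10.0.0.2 (expiry=71+16=87). clock=71
Op 22: tick 3 -> clock=74.
Op 23: tick 11 -> clock=85.
Op 24: insert a.com -> 10.0.0.8 (expiry=85+1=86). clock=85
Op 25: insert b.com -> 10.0.0.5 (expiry=85+16=101). clock=85
Op 26: tick 3 -> clock=88. purged={a.com}
Op 27: tick 11 -> clock=99.
Final clock = 99
Final cache (unexpired): {b.com} -> size=1

Answer: clock=99 cache_size=1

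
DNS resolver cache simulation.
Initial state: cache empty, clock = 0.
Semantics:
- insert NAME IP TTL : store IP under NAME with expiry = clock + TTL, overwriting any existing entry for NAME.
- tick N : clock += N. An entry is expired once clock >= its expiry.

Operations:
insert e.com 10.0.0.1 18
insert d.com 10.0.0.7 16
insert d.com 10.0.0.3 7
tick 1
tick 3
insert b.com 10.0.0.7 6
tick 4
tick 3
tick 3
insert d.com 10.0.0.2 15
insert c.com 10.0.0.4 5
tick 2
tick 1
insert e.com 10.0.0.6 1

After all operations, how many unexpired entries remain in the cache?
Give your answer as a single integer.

Op 1: insert e.com -> 10.0.0.1 (expiry=0+18=18). clock=0
Op 2: insert d.com -> 10.0.0.7 (expiry=0+16=16). clock=0
Op 3: insert d.com -> 10.0.0.3 (expiry=0+7=7). clock=0
Op 4: tick 1 -> clock=1.
Op 5: tick 3 -> clock=4.
Op 6: insert b.com -> 10.0.0.7 (expiry=4+6=10). clock=4
Op 7: tick 4 -> clock=8. purged={d.com}
Op 8: tick 3 -> clock=11. purged={b.com}
Op 9: tick 3 -> clock=14.
Op 10: insert d.com -> 10.0.0.2 (expiry=14+15=29). clock=14
Op 11: insert c.com -> 10.0.0.4 (expiry=14+5=19). clock=14
Op 12: tick 2 -> clock=16.
Op 13: tick 1 -> clock=17.
Op 14: insert e.com -> 10.0.0.6 (expiry=17+1=18). clock=17
Final cache (unexpired): {c.com,d.com,e.com} -> size=3

Answer: 3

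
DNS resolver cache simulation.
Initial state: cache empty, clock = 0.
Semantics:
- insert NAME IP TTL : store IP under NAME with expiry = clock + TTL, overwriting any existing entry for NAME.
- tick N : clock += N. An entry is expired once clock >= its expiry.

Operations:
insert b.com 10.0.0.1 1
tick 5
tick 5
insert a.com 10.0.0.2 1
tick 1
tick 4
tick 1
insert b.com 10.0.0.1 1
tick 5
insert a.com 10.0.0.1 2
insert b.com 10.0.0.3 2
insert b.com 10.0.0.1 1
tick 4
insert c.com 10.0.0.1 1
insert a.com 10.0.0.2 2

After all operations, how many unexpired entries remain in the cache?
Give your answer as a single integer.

Op 1: insert b.com -> 10.0.0.1 (expiry=0+1=1). clock=0
Op 2: tick 5 -> clock=5. purged={b.com}
Op 3: tick 5 -> clock=10.
Op 4: insert a.com -> 10.0.0.2 (expiry=10+1=11). clock=10
Op 5: tick 1 -> clock=11. purged={a.com}
Op 6: tick 4 -> clock=15.
Op 7: tick 1 -> clock=16.
Op 8: insert b.com -> 10.0.0.1 (expiry=16+1=17). clock=16
Op 9: tick 5 -> clock=21. purged={b.com}
Op 10: insert a.com -> 10.0.0.1 (expiry=21+2=23). clock=21
Op 11: insert b.com -> 10.0.0.3 (expiry=21+2=23). clock=21
Op 12: insert b.com -> 10.0.0.1 (expiry=21+1=22). clock=21
Op 13: tick 4 -> clock=25. purged={a.com,b.com}
Op 14: insert c.com -> 10.0.0.1 (expiry=25+1=26). clock=25
Op 15: insert a.com -> 10.0.0.2 (expiry=25+2=27). clock=25
Final cache (unexpired): {a.com,c.com} -> size=2

Answer: 2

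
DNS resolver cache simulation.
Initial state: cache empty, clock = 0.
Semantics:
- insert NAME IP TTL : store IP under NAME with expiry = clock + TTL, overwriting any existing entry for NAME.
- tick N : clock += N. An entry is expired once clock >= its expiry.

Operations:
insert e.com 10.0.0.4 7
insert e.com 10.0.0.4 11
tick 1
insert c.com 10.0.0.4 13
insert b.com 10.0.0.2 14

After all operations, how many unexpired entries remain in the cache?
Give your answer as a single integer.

Answer: 3

Derivation:
Op 1: insert e.com -> 10.0.0.4 (expiry=0+7=7). clock=0
Op 2: insert e.com -> 10.0.0.4 (expiry=0+11=11). clock=0
Op 3: tick 1 -> clock=1.
Op 4: insert c.com -> 10.0.0.4 (expiry=1+13=14). clock=1
Op 5: insert b.com -> 10.0.0.2 (expiry=1+14=15). clock=1
Final cache (unexpired): {b.com,c.com,e.com} -> size=3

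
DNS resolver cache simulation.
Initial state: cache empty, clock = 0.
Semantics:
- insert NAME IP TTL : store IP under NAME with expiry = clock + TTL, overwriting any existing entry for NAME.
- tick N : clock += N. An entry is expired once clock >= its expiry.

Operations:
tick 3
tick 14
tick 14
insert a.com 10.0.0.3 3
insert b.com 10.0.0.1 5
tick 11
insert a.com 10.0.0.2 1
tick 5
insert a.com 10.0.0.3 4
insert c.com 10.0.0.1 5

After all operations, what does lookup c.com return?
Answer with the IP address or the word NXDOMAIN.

Op 1: tick 3 -> clock=3.
Op 2: tick 14 -> clock=17.
Op 3: tick 14 -> clock=31.
Op 4: insert a.com -> 10.0.0.3 (expiry=31+3=34). clock=31
Op 5: insert b.com -> 10.0.0.1 (expiry=31+5=36). clock=31
Op 6: tick 11 -> clock=42. purged={a.com,b.com}
Op 7: insert a.com -> 10.0.0.2 (expiry=42+1=43). clock=42
Op 8: tick 5 -> clock=47. purged={a.com}
Op 9: insert a.com -> 10.0.0.3 (expiry=47+4=51). clock=47
Op 10: insert c.com -> 10.0.0.1 (expiry=47+5=52). clock=47
lookup c.com: present, ip=10.0.0.1 expiry=52 > clock=47

Answer: 10.0.0.1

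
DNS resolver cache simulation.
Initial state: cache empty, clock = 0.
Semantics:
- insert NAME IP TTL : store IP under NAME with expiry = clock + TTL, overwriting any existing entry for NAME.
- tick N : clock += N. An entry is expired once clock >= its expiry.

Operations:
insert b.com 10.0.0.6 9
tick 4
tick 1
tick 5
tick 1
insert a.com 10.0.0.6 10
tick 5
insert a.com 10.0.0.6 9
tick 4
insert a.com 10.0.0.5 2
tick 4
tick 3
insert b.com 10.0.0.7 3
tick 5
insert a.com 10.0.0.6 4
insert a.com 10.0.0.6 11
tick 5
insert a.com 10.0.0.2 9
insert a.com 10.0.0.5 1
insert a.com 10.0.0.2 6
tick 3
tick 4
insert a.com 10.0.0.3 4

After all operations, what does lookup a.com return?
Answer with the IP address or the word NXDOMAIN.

Answer: 10.0.0.3

Derivation:
Op 1: insert b.com -> 10.0.0.6 (expiry=0+9=9). clock=0
Op 2: tick 4 -> clock=4.
Op 3: tick 1 -> clock=5.
Op 4: tick 5 -> clock=10. purged={b.com}
Op 5: tick 1 -> clock=11.
Op 6: insert a.com -> 10.0.0.6 (expiry=11+10=21). clock=11
Op 7: tick 5 -> clock=16.
Op 8: insert a.com -> 10.0.0.6 (expiry=16+9=25). clock=16
Op 9: tick 4 -> clock=20.
Op 10: insert a.com -> 10.0.0.5 (expiry=20+2=22). clock=20
Op 11: tick 4 -> clock=24. purged={a.com}
Op 12: tick 3 -> clock=27.
Op 13: insert b.com -> 10.0.0.7 (expiry=27+3=30). clock=27
Op 14: tick 5 -> clock=32. purged={b.com}
Op 15: insert a.com -> 10.0.0.6 (expiry=32+4=36). clock=32
Op 16: insert a.com -> 10.0.0.6 (expiry=32+11=43). clock=32
Op 17: tick 5 -> clock=37.
Op 18: insert a.com -> 10.0.0.2 (expiry=37+9=46). clock=37
Op 19: insert a.com -> 10.0.0.5 (expiry=37+1=38). clock=37
Op 20: insert a.com -> 10.0.0.2 (expiry=37+6=43). clock=37
Op 21: tick 3 -> clock=40.
Op 22: tick 4 -> clock=44. purged={a.com}
Op 23: insert a.com -> 10.0.0.3 (expiry=44+4=48). clock=44
lookup a.com: present, ip=10.0.0.3 expiry=48 > clock=44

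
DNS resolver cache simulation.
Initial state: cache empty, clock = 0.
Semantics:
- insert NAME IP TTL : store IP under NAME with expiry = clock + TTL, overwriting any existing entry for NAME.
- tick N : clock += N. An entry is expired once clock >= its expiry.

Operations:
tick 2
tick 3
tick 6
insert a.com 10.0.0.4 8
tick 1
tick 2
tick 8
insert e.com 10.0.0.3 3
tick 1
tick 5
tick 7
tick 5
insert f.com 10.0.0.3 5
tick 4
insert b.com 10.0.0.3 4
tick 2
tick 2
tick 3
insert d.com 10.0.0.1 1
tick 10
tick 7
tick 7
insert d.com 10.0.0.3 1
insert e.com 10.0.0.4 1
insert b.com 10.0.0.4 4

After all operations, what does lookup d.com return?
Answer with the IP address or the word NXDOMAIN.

Answer: 10.0.0.3

Derivation:
Op 1: tick 2 -> clock=2.
Op 2: tick 3 -> clock=5.
Op 3: tick 6 -> clock=11.
Op 4: insert a.com -> 10.0.0.4 (expiry=11+8=19). clock=11
Op 5: tick 1 -> clock=12.
Op 6: tick 2 -> clock=14.
Op 7: tick 8 -> clock=22. purged={a.com}
Op 8: insert e.com -> 10.0.0.3 (expiry=22+3=25). clock=22
Op 9: tick 1 -> clock=23.
Op 10: tick 5 -> clock=28. purged={e.com}
Op 11: tick 7 -> clock=35.
Op 12: tick 5 -> clock=40.
Op 13: insert f.com -> 10.0.0.3 (expiry=40+5=45). clock=40
Op 14: tick 4 -> clock=44.
Op 15: insert b.com -> 10.0.0.3 (expiry=44+4=48). clock=44
Op 16: tick 2 -> clock=46. purged={f.com}
Op 17: tick 2 -> clock=48. purged={b.com}
Op 18: tick 3 -> clock=51.
Op 19: insert d.com -> 10.0.0.1 (expiry=51+1=52). clock=51
Op 20: tick 10 -> clock=61. purged={d.com}
Op 21: tick 7 -> clock=68.
Op 22: tick 7 -> clock=75.
Op 23: insert d.com -> 10.0.0.3 (expiry=75+1=76). clock=75
Op 24: insert e.com -> 10.0.0.4 (expiry=75+1=76). clock=75
Op 25: insert b.com -> 10.0.0.4 (expiry=75+4=79). clock=75
lookup d.com: present, ip=10.0.0.3 expiry=76 > clock=75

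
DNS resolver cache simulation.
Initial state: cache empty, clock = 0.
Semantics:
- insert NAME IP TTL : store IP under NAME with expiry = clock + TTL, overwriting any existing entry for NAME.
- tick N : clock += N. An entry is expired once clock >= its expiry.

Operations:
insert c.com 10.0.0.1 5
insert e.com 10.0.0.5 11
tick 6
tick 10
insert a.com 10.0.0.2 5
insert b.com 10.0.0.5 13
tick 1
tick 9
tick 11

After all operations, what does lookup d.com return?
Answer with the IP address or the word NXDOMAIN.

Op 1: insert c.com -> 10.0.0.1 (expiry=0+5=5). clock=0
Op 2: insert e.com -> 10.0.0.5 (expiry=0+11=11). clock=0
Op 3: tick 6 -> clock=6. purged={c.com}
Op 4: tick 10 -> clock=16. purged={e.com}
Op 5: insert a.com -> 10.0.0.2 (expiry=16+5=21). clock=16
Op 6: insert b.com -> 10.0.0.5 (expiry=16+13=29). clock=16
Op 7: tick 1 -> clock=17.
Op 8: tick 9 -> clock=26. purged={a.com}
Op 9: tick 11 -> clock=37. purged={b.com}
lookup d.com: not in cache (expired or never inserted)

Answer: NXDOMAIN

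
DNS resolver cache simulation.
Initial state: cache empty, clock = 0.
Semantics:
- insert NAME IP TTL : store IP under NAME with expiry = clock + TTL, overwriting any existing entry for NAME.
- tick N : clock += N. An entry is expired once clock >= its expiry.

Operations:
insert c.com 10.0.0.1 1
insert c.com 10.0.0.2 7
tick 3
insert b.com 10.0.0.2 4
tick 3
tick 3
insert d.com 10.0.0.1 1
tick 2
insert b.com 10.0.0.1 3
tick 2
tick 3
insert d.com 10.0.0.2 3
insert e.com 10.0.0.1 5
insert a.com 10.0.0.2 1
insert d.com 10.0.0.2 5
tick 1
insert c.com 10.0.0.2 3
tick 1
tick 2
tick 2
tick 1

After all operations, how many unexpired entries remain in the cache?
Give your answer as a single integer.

Answer: 0

Derivation:
Op 1: insert c.com -> 10.0.0.1 (expiry=0+1=1). clock=0
Op 2: insert c.com -> 10.0.0.2 (expiry=0+7=7). clock=0
Op 3: tick 3 -> clock=3.
Op 4: insert b.com -> 10.0.0.2 (expiry=3+4=7). clock=3
Op 5: tick 3 -> clock=6.
Op 6: tick 3 -> clock=9. purged={b.com,c.com}
Op 7: insert d.com -> 10.0.0.1 (expiry=9+1=10). clock=9
Op 8: tick 2 -> clock=11. purged={d.com}
Op 9: insert b.com -> 10.0.0.1 (expiry=11+3=14). clock=11
Op 10: tick 2 -> clock=13.
Op 11: tick 3 -> clock=16. purged={b.com}
Op 12: insert d.com -> 10.0.0.2 (expiry=16+3=19). clock=16
Op 13: insert e.com -> 10.0.0.1 (expiry=16+5=21). clock=16
Op 14: insert a.com -> 10.0.0.2 (expiry=16+1=17). clock=16
Op 15: insert d.com -> 10.0.0.2 (expiry=16+5=21). clock=16
Op 16: tick 1 -> clock=17. purged={a.com}
Op 17: insert c.com -> 10.0.0.2 (expiry=17+3=20). clock=17
Op 18: tick 1 -> clock=18.
Op 19: tick 2 -> clock=20. purged={c.com}
Op 20: tick 2 -> clock=22. purged={d.com,e.com}
Op 21: tick 1 -> clock=23.
Final cache (unexpired): {} -> size=0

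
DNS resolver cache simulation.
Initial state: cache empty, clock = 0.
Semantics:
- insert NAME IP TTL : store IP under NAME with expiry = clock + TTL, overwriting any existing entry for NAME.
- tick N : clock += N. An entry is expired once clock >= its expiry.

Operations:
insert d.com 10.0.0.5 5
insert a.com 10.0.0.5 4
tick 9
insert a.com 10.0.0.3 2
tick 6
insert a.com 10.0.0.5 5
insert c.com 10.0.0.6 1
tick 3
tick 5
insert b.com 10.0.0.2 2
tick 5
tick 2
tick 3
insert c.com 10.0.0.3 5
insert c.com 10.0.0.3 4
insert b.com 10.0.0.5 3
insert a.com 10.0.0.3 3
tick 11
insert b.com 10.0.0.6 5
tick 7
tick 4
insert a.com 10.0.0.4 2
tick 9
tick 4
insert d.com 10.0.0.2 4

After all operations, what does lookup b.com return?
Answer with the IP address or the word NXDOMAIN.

Answer: NXDOMAIN

Derivation:
Op 1: insert d.com -> 10.0.0.5 (expiry=0+5=5). clock=0
Op 2: insert a.com -> 10.0.0.5 (expiry=0+4=4). clock=0
Op 3: tick 9 -> clock=9. purged={a.com,d.com}
Op 4: insert a.com -> 10.0.0.3 (expiry=9+2=11). clock=9
Op 5: tick 6 -> clock=15. purged={a.com}
Op 6: insert a.com -> 10.0.0.5 (expiry=15+5=20). clock=15
Op 7: insert c.com -> 10.0.0.6 (expiry=15+1=16). clock=15
Op 8: tick 3 -> clock=18. purged={c.com}
Op 9: tick 5 -> clock=23. purged={a.com}
Op 10: insert b.com -> 10.0.0.2 (expiry=23+2=25). clock=23
Op 11: tick 5 -> clock=28. purged={b.com}
Op 12: tick 2 -> clock=30.
Op 13: tick 3 -> clock=33.
Op 14: insert c.com -> 10.0.0.3 (expiry=33+5=38). clock=33
Op 15: insert c.com -> 10.0.0.3 (expiry=33+4=37). clock=33
Op 16: insert b.com -> 10.0.0.5 (expiry=33+3=36). clock=33
Op 17: insert a.com -> 10.0.0.3 (expiry=33+3=36). clock=33
Op 18: tick 11 -> clock=44. purged={a.com,b.com,c.com}
Op 19: insert b.com -> 10.0.0.6 (expiry=44+5=49). clock=44
Op 20: tick 7 -> clock=51. purged={b.com}
Op 21: tick 4 -> clock=55.
Op 22: insert a.com -> 10.0.0.4 (expiry=55+2=57). clock=55
Op 23: tick 9 -> clock=64. purged={a.com}
Op 24: tick 4 -> clock=68.
Op 25: insert d.com -> 10.0.0.2 (expiry=68+4=72). clock=68
lookup b.com: not in cache (expired or never inserted)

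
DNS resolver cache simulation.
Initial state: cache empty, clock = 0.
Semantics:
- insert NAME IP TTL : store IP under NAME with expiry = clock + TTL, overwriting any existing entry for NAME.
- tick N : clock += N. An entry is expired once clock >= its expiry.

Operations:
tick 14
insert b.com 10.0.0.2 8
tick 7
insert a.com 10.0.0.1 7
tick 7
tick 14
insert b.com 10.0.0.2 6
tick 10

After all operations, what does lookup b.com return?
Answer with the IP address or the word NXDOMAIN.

Answer: NXDOMAIN

Derivation:
Op 1: tick 14 -> clock=14.
Op 2: insert b.com -> 10.0.0.2 (expiry=14+8=22). clock=14
Op 3: tick 7 -> clock=21.
Op 4: insert a.com -> 10.0.0.1 (expiry=21+7=28). clock=21
Op 5: tick 7 -> clock=28. purged={a.com,b.com}
Op 6: tick 14 -> clock=42.
Op 7: insert b.com -> 10.0.0.2 (expiry=42+6=48). clock=42
Op 8: tick 10 -> clock=52. purged={b.com}
lookup b.com: not in cache (expired or never inserted)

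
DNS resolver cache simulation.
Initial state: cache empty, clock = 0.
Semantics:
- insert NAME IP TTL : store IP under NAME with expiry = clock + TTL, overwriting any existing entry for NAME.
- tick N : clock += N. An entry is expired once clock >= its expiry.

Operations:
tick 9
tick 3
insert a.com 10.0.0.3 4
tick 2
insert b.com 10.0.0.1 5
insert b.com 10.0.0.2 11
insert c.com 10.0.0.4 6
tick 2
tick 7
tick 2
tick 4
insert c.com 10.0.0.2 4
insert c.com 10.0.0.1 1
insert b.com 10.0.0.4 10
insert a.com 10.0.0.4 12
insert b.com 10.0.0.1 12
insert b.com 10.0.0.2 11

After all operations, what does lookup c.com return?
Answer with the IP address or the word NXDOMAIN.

Answer: 10.0.0.1

Derivation:
Op 1: tick 9 -> clock=9.
Op 2: tick 3 -> clock=12.
Op 3: insert a.com -> 10.0.0.3 (expiry=12+4=16). clock=12
Op 4: tick 2 -> clock=14.
Op 5: insert b.com -> 10.0.0.1 (expiry=14+5=19). clock=14
Op 6: insert b.com -> 10.0.0.2 (expiry=14+11=25). clock=14
Op 7: insert c.com -> 10.0.0.4 (expiry=14+6=20). clock=14
Op 8: tick 2 -> clock=16. purged={a.com}
Op 9: tick 7 -> clock=23. purged={c.com}
Op 10: tick 2 -> clock=25. purged={b.com}
Op 11: tick 4 -> clock=29.
Op 12: insert c.com -> 10.0.0.2 (expiry=29+4=33). clock=29
Op 13: insert c.com -> 10.0.0.1 (expiry=29+1=30). clock=29
Op 14: insert b.com -> 10.0.0.4 (expiry=29+10=39). clock=29
Op 15: insert a.com -> 10.0.0.4 (expiry=29+12=41). clock=29
Op 16: insert b.com -> 10.0.0.1 (expiry=29+12=41). clock=29
Op 17: insert b.com -> 10.0.0.2 (expiry=29+11=40). clock=29
lookup c.com: present, ip=10.0.0.1 expiry=30 > clock=29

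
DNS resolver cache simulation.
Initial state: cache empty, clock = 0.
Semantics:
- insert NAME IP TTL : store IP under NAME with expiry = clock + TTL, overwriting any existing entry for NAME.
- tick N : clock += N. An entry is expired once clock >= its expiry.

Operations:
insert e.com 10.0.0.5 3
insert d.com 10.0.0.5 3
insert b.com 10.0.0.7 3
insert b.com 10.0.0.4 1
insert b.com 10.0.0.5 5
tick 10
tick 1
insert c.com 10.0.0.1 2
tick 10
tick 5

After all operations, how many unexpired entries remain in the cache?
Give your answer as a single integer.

Answer: 0

Derivation:
Op 1: insert e.com -> 10.0.0.5 (expiry=0+3=3). clock=0
Op 2: insert d.com -> 10.0.0.5 (expiry=0+3=3). clock=0
Op 3: insert b.com -> 10.0.0.7 (expiry=0+3=3). clock=0
Op 4: insert b.com -> 10.0.0.4 (expiry=0+1=1). clock=0
Op 5: insert b.com -> 10.0.0.5 (expiry=0+5=5). clock=0
Op 6: tick 10 -> clock=10. purged={b.com,d.com,e.com}
Op 7: tick 1 -> clock=11.
Op 8: insert c.com -> 10.0.0.1 (expiry=11+2=13). clock=11
Op 9: tick 10 -> clock=21. purged={c.com}
Op 10: tick 5 -> clock=26.
Final cache (unexpired): {} -> size=0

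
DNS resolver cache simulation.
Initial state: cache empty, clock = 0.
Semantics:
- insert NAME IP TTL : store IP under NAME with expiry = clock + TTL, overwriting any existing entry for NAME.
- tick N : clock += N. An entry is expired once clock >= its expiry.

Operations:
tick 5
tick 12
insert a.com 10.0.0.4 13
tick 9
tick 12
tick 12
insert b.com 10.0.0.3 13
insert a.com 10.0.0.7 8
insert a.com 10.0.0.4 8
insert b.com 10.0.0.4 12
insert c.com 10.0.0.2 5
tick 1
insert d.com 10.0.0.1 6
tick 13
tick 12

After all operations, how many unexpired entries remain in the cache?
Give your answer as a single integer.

Op 1: tick 5 -> clock=5.
Op 2: tick 12 -> clock=17.
Op 3: insert a.com -> 10.0.0.4 (expiry=17+13=30). clock=17
Op 4: tick 9 -> clock=26.
Op 5: tick 12 -> clock=38. purged={a.com}
Op 6: tick 12 -> clock=50.
Op 7: insert b.com -> 10.0.0.3 (expiry=50+13=63). clock=50
Op 8: insert a.com -> 10.0.0.7 (expiry=50+8=58). clock=50
Op 9: insert a.com -> 10.0.0.4 (expiry=50+8=58). clock=50
Op 10: insert b.com -> 10.0.0.4 (expiry=50+12=62). clock=50
Op 11: insert c.com -> 10.0.0.2 (expiry=50+5=55). clock=50
Op 12: tick 1 -> clock=51.
Op 13: insert d.com -> 10.0.0.1 (expiry=51+6=57). clock=51
Op 14: tick 13 -> clock=64. purged={a.com,b.com,c.com,d.com}
Op 15: tick 12 -> clock=76.
Final cache (unexpired): {} -> size=0

Answer: 0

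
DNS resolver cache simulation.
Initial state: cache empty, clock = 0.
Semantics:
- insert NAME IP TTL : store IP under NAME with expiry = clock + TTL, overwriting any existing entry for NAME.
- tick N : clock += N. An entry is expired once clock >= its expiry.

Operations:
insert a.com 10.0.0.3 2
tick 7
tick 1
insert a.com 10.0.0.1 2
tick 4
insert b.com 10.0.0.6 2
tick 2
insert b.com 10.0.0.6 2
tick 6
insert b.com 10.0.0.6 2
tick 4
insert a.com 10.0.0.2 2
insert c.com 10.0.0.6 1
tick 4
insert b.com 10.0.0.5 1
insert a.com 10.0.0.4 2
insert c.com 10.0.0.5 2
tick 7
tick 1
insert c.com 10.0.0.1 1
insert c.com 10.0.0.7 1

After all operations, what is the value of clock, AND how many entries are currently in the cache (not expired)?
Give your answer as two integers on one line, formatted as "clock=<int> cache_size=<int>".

Op 1: insert a.com -> 10.0.0.3 (expiry=0+2=2). clock=0
Op 2: tick 7 -> clock=7. purged={a.com}
Op 3: tick 1 -> clock=8.
Op 4: insert a.com -> 10.0.0.1 (expiry=8+2=10). clock=8
Op 5: tick 4 -> clock=12. purged={a.com}
Op 6: insert b.com -> 10.0.0.6 (expiry=12+2=14). clock=12
Op 7: tick 2 -> clock=14. purged={b.com}
Op 8: insert b.com -> 10.0.0.6 (expiry=14+2=16). clock=14
Op 9: tick 6 -> clock=20. purged={b.com}
Op 10: insert b.com -> 10.0.0.6 (expiry=20+2=22). clock=20
Op 11: tick 4 -> clock=24. purged={b.com}
Op 12: insert a.com -> 10.0.0.2 (expiry=24+2=26). clock=24
Op 13: insert c.com -> 10.0.0.6 (expiry=24+1=25). clock=24
Op 14: tick 4 -> clock=28. purged={a.com,c.com}
Op 15: insert b.com -> 10.0.0.5 (expiry=28+1=29). clock=28
Op 16: insert a.com -> 10.0.0.4 (expiry=28+2=30). clock=28
Op 17: insert c.com -> 10.0.0.5 (expiry=28+2=30). clock=28
Op 18: tick 7 -> clock=35. purged={a.com,b.com,c.com}
Op 19: tick 1 -> clock=36.
Op 20: insert c.com -> 10.0.0.1 (expiry=36+1=37). clock=36
Op 21: insert c.com -> 10.0.0.7 (expiry=36+1=37). clock=36
Final clock = 36
Final cache (unexpired): {c.com} -> size=1

Answer: clock=36 cache_size=1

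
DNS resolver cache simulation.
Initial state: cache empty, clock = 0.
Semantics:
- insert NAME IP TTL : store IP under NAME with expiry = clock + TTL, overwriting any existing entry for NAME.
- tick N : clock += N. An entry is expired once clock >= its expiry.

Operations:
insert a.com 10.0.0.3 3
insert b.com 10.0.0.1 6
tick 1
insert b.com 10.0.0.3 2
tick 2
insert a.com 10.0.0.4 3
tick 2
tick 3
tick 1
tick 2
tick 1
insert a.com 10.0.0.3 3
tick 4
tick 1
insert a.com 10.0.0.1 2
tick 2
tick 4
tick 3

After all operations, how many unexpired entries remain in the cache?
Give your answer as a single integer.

Op 1: insert a.com -> 10.0.0.3 (expiry=0+3=3). clock=0
Op 2: insert b.com -> 10.0.0.1 (expiry=0+6=6). clock=0
Op 3: tick 1 -> clock=1.
Op 4: insert b.com -> 10.0.0.3 (expiry=1+2=3). clock=1
Op 5: tick 2 -> clock=3. purged={a.com,b.com}
Op 6: insert a.com -> 10.0.0.4 (expiry=3+3=6). clock=3
Op 7: tick 2 -> clock=5.
Op 8: tick 3 -> clock=8. purged={a.com}
Op 9: tick 1 -> clock=9.
Op 10: tick 2 -> clock=11.
Op 11: tick 1 -> clock=12.
Op 12: insert a.com -> 10.0.0.3 (expiry=12+3=15). clock=12
Op 13: tick 4 -> clock=16. purged={a.com}
Op 14: tick 1 -> clock=17.
Op 15: insert a.com -> 10.0.0.1 (expiry=17+2=19). clock=17
Op 16: tick 2 -> clock=19. purged={a.com}
Op 17: tick 4 -> clock=23.
Op 18: tick 3 -> clock=26.
Final cache (unexpired): {} -> size=0

Answer: 0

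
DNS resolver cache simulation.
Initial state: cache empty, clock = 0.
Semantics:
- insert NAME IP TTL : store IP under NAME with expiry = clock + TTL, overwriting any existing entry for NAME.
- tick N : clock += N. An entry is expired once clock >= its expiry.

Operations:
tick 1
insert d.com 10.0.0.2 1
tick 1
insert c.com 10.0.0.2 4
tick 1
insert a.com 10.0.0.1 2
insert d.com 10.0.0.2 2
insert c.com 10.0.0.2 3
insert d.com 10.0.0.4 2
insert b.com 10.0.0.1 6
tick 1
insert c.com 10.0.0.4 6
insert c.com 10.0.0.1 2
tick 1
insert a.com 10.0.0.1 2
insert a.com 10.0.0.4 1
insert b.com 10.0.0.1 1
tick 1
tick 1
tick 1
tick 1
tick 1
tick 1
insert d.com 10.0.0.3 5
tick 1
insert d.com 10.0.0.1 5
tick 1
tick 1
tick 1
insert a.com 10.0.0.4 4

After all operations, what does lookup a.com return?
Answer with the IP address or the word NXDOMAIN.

Op 1: tick 1 -> clock=1.
Op 2: insert d.com -> 10.0.0.2 (expiry=1+1=2). clock=1
Op 3: tick 1 -> clock=2. purged={d.com}
Op 4: insert c.com -> 10.0.0.2 (expiry=2+4=6). clock=2
Op 5: tick 1 -> clock=3.
Op 6: insert a.com -> 10.0.0.1 (expiry=3+2=5). clock=3
Op 7: insert d.com -> 10.0.0.2 (expiry=3+2=5). clock=3
Op 8: insert c.com -> 10.0.0.2 (expiry=3+3=6). clock=3
Op 9: insert d.com -> 10.0.0.4 (expiry=3+2=5). clock=3
Op 10: insert b.com -> 10.0.0.1 (expiry=3+6=9). clock=3
Op 11: tick 1 -> clock=4.
Op 12: insert c.com -> 10.0.0.4 (expiry=4+6=10). clock=4
Op 13: insert c.com -> 10.0.0.1 (expiry=4+2=6). clock=4
Op 14: tick 1 -> clock=5. purged={a.com,d.com}
Op 15: insert a.com -> 10.0.0.1 (expiry=5+2=7). clock=5
Op 16: insert a.com -> 10.0.0.4 (expiry=5+1=6). clock=5
Op 17: insert b.com -> 10.0.0.1 (expiry=5+1=6). clock=5
Op 18: tick 1 -> clock=6. purged={a.com,b.com,c.com}
Op 19: tick 1 -> clock=7.
Op 20: tick 1 -> clock=8.
Op 21: tick 1 -> clock=9.
Op 22: tick 1 -> clock=10.
Op 23: tick 1 -> clock=11.
Op 24: insert d.com -> 10.0.0.3 (expiry=11+5=16). clock=11
Op 25: tick 1 -> clock=12.
Op 26: insert d.com -> 10.0.0.1 (expiry=12+5=17). clock=12
Op 27: tick 1 -> clock=13.
Op 28: tick 1 -> clock=14.
Op 29: tick 1 -> clock=15.
Op 30: insert a.com -> 10.0.0.4 (expiry=15+4=19). clock=15
lookup a.com: present, ip=10.0.0.4 expiry=19 > clock=15

Answer: 10.0.0.4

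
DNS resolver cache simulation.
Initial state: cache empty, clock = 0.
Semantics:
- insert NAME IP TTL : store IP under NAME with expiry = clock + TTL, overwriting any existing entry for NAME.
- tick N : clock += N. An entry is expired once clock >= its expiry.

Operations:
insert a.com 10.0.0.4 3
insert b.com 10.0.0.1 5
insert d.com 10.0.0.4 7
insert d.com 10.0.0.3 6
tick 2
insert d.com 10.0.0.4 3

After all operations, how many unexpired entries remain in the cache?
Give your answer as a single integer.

Answer: 3

Derivation:
Op 1: insert a.com -> 10.0.0.4 (expiry=0+3=3). clock=0
Op 2: insert b.com -> 10.0.0.1 (expiry=0+5=5). clock=0
Op 3: insert d.com -> 10.0.0.4 (expiry=0+7=7). clock=0
Op 4: insert d.com -> 10.0.0.3 (expiry=0+6=6). clock=0
Op 5: tick 2 -> clock=2.
Op 6: insert d.com -> 10.0.0.4 (expiry=2+3=5). clock=2
Final cache (unexpired): {a.com,b.com,d.com} -> size=3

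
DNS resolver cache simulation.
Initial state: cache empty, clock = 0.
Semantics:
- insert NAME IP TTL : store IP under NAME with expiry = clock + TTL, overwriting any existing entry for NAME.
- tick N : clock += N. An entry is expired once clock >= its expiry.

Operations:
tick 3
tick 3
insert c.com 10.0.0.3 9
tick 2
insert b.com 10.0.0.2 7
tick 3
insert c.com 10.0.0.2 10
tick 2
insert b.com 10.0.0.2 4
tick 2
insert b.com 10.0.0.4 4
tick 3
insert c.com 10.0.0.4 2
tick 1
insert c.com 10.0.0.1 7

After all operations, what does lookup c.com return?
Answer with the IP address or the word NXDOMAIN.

Op 1: tick 3 -> clock=3.
Op 2: tick 3 -> clock=6.
Op 3: insert c.com -> 10.0.0.3 (expiry=6+9=15). clock=6
Op 4: tick 2 -> clock=8.
Op 5: insert b.com -> 10.0.0.2 (expiry=8+7=15). clock=8
Op 6: tick 3 -> clock=11.
Op 7: insert c.com -> 10.0.0.2 (expiry=11+10=21). clock=11
Op 8: tick 2 -> clock=13.
Op 9: insert b.com -> 10.0.0.2 (expiry=13+4=17). clock=13
Op 10: tick 2 -> clock=15.
Op 11: insert b.com -> 10.0.0.4 (expiry=15+4=19). clock=15
Op 12: tick 3 -> clock=18.
Op 13: insert c.com -> 10.0.0.4 (expiry=18+2=20). clock=18
Op 14: tick 1 -> clock=19. purged={b.com}
Op 15: insert c.com -> 10.0.0.1 (expiry=19+7=26). clock=19
lookup c.com: present, ip=10.0.0.1 expiry=26 > clock=19

Answer: 10.0.0.1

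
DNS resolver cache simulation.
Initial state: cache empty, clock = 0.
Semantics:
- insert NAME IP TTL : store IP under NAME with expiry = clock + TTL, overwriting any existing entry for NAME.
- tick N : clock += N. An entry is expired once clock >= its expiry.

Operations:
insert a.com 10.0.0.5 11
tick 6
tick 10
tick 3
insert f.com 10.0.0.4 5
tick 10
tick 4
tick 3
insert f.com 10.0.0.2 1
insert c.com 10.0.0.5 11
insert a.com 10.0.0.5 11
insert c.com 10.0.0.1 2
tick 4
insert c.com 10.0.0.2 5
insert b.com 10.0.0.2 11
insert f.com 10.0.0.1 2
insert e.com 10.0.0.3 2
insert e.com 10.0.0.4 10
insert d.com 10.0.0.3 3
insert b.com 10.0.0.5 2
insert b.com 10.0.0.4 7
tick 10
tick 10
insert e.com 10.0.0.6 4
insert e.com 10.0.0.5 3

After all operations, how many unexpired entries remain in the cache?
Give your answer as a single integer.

Answer: 1

Derivation:
Op 1: insert a.com -> 10.0.0.5 (expiry=0+11=11). clock=0
Op 2: tick 6 -> clock=6.
Op 3: tick 10 -> clock=16. purged={a.com}
Op 4: tick 3 -> clock=19.
Op 5: insert f.com -> 10.0.0.4 (expiry=19+5=24). clock=19
Op 6: tick 10 -> clock=29. purged={f.com}
Op 7: tick 4 -> clock=33.
Op 8: tick 3 -> clock=36.
Op 9: insert f.com -> 10.0.0.2 (expiry=36+1=37). clock=36
Op 10: insert c.com -> 10.0.0.5 (expiry=36+11=47). clock=36
Op 11: insert a.com -> 10.0.0.5 (expiry=36+11=47). clock=36
Op 12: insert c.com -> 10.0.0.1 (expiry=36+2=38). clock=36
Op 13: tick 4 -> clock=40. purged={c.com,f.com}
Op 14: insert c.com -> 10.0.0.2 (expiry=40+5=45). clock=40
Op 15: insert b.com -> 10.0.0.2 (expiry=40+11=51). clock=40
Op 16: insert f.com -> 10.0.0.1 (expiry=40+2=42). clock=40
Op 17: insert e.com -> 10.0.0.3 (expiry=40+2=42). clock=40
Op 18: insert e.com -> 10.0.0.4 (expiry=40+10=50). clock=40
Op 19: insert d.com -> 10.0.0.3 (expiry=40+3=43). clock=40
Op 20: insert b.com -> 10.0.0.5 (expiry=40+2=42). clock=40
Op 21: insert b.com -> 10.0.0.4 (expiry=40+7=47). clock=40
Op 22: tick 10 -> clock=50. purged={a.com,b.com,c.com,d.com,e.com,f.com}
Op 23: tick 10 -> clock=60.
Op 24: insert e.com -> 10.0.0.6 (expiry=60+4=64). clock=60
Op 25: insert e.com -> 10.0.0.5 (expiry=60+3=63). clock=60
Final cache (unexpired): {e.com} -> size=1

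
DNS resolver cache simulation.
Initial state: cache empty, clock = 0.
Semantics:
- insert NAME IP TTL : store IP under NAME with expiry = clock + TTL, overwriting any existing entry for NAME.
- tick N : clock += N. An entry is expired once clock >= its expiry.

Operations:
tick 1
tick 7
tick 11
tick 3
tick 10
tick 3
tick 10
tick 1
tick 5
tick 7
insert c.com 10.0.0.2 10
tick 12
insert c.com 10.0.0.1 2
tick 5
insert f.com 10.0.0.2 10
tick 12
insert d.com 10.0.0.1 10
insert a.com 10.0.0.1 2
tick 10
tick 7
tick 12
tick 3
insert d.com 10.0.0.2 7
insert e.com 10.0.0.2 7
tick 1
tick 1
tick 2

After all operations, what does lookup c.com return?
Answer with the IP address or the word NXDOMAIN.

Answer: NXDOMAIN

Derivation:
Op 1: tick 1 -> clock=1.
Op 2: tick 7 -> clock=8.
Op 3: tick 11 -> clock=19.
Op 4: tick 3 -> clock=22.
Op 5: tick 10 -> clock=32.
Op 6: tick 3 -> clock=35.
Op 7: tick 10 -> clock=45.
Op 8: tick 1 -> clock=46.
Op 9: tick 5 -> clock=51.
Op 10: tick 7 -> clock=58.
Op 11: insert c.com -> 10.0.0.2 (expiry=58+10=68). clock=58
Op 12: tick 12 -> clock=70. purged={c.com}
Op 13: insert c.com -> 10.0.0.1 (expiry=70+2=72). clock=70
Op 14: tick 5 -> clock=75. purged={c.com}
Op 15: insert f.com -> 10.0.0.2 (expiry=75+10=85). clock=75
Op 16: tick 12 -> clock=87. purged={f.com}
Op 17: insert d.com -> 10.0.0.1 (expiry=87+10=97). clock=87
Op 18: insert a.com -> 10.0.0.1 (expiry=87+2=89). clock=87
Op 19: tick 10 -> clock=97. purged={a.com,d.com}
Op 20: tick 7 -> clock=104.
Op 21: tick 12 -> clock=116.
Op 22: tick 3 -> clock=119.
Op 23: insert d.com -> 10.0.0.2 (expiry=119+7=126). clock=119
Op 24: insert e.com -> 10.0.0.2 (expiry=119+7=126). clock=119
Op 25: tick 1 -> clock=120.
Op 26: tick 1 -> clock=121.
Op 27: tick 2 -> clock=123.
lookup c.com: not in cache (expired or never inserted)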